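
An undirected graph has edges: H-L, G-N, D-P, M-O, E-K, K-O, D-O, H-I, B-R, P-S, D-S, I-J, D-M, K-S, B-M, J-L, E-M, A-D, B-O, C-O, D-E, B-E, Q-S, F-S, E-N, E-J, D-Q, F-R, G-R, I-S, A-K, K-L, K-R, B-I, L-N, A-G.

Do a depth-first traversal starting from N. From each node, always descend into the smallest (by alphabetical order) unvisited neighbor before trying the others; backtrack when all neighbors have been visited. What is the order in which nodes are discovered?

Visit N
N → E
E → B
B → I
I → H
H → L
L → J
L → K
K → A
A → D
D → M
M → O
O → C
D → P
P → S
S → F
F → R
R → G
S → Q

N, E, B, I, H, L, J, K, A, D, M, O, C, P, S, F, R, G, Q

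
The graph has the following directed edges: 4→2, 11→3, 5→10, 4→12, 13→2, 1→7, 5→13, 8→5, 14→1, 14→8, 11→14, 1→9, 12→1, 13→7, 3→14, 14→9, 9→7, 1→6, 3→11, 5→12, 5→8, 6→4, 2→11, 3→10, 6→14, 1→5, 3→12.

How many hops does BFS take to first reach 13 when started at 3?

4

Level 0: 3
Level 1: 10, 11, 12, 14
Level 2: 1, 8, 9
Level 3: 5, 6, 7
Level 4: 4, 13
Level 5: 2
13 first appears at level 4.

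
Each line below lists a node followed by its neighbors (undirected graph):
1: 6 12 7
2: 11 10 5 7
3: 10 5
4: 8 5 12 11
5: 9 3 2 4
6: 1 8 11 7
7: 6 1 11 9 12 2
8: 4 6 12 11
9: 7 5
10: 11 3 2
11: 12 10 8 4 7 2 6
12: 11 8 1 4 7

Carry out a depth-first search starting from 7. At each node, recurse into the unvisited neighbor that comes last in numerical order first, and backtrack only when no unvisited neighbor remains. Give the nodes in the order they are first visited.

7, 12, 11, 10, 3, 5, 9, 4, 8, 6, 1, 2

Visit 7
7 → 12
12 → 11
11 → 10
10 → 3
3 → 5
5 → 9
5 → 4
4 → 8
8 → 6
6 → 1
5 → 2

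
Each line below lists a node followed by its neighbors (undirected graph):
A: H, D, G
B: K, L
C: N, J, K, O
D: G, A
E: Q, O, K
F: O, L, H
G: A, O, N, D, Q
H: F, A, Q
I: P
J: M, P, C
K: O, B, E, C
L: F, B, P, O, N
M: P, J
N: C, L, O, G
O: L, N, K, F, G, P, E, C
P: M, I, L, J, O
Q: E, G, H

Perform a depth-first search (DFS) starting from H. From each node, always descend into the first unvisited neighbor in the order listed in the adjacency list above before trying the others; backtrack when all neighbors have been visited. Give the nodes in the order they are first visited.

H, F, O, L, B, K, E, Q, G, A, D, N, C, J, M, P, I

Visit H
H → F
F → O
O → L
L → B
B → K
K → E
E → Q
Q → G
G → A
A → D
G → N
N → C
C → J
J → M
M → P
P → I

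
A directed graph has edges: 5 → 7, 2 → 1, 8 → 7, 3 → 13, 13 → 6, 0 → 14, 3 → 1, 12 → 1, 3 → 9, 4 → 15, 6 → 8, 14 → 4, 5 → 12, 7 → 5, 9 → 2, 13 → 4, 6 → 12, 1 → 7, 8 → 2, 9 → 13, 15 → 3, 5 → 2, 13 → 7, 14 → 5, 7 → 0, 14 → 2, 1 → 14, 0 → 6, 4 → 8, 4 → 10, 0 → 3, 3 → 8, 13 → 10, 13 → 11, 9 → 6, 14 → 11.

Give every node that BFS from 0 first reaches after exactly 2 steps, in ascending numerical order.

Level 0: 0
Level 1: 3, 6, 14
Level 2: 1, 2, 4, 5, 8, 9, 11, 12, 13
Level 3: 7, 10, 15

1, 2, 4, 5, 8, 9, 11, 12, 13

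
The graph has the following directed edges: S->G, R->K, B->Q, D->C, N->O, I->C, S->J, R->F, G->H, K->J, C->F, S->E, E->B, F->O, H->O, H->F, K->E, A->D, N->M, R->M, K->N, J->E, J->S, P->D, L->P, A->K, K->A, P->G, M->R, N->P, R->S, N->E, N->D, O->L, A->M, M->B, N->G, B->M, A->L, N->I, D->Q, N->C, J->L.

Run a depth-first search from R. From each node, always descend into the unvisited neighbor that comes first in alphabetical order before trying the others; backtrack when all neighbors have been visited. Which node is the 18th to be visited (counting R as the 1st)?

Visit R
R → F
F → O
O → L
L → P
P → D
D → C
D → Q
P → G
G → H
R → K
K → A
A → M
M → B
K → E
K → J
J → S
K → N
N → I

Visit order: R, F, O, L, P, D, C, Q, G, H, K, A, M, B, E, J, S, N, I

N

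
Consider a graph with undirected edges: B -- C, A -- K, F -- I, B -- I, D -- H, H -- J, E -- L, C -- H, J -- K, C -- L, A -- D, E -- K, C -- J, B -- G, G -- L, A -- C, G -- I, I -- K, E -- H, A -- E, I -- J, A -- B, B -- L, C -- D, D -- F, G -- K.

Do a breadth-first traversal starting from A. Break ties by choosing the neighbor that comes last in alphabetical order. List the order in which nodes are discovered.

A, K, E, D, C, B, J, I, G, L, H, F

Visit A; enqueue K, E, D, C, B → queue [K, E, D, C, B]
Visit K; enqueue J, I, G → queue [E, D, C, B, J, I, G]
Visit E; enqueue L, H → queue [D, C, B, J, I, G, L, H]
Visit D; enqueue F → queue [C, B, J, I, G, L, H, F]
Visit C → queue [B, J, I, G, L, H, F]
Visit B → queue [J, I, G, L, H, F]
Visit J → queue [I, G, L, H, F]
Visit I → queue [G, L, H, F]
Visit G → queue [L, H, F]
Visit L → queue [H, F]
Visit H → queue [F]
Visit F → queue []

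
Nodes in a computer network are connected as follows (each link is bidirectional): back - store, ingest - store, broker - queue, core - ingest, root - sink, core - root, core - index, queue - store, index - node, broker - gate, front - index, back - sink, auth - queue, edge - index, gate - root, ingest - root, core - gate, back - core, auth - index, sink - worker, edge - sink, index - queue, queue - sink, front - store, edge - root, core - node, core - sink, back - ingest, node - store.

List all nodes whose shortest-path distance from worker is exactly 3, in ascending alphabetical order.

auth, broker, gate, index, ingest, node, store

Level 0: worker
Level 1: sink
Level 2: back, core, edge, queue, root
Level 3: auth, broker, gate, index, ingest, node, store
Level 4: front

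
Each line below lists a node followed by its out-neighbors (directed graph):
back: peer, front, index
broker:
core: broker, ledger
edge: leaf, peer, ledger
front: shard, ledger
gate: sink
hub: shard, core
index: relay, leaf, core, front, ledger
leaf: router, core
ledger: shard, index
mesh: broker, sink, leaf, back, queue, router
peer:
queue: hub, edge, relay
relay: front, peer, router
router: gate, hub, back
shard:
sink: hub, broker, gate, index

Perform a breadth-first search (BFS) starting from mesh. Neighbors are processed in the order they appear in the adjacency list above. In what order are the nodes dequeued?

Visit mesh; enqueue broker, sink, leaf, back, queue, router → queue [broker, sink, leaf, back, queue, router]
Visit broker → queue [sink, leaf, back, queue, router]
Visit sink; enqueue hub, gate, index → queue [leaf, back, queue, router, hub, gate, index]
Visit leaf; enqueue core → queue [back, queue, router, hub, gate, index, core]
Visit back; enqueue peer, front → queue [queue, router, hub, gate, index, core, peer, front]
Visit queue; enqueue edge, relay → queue [router, hub, gate, index, core, peer, front, edge, relay]
Visit router → queue [hub, gate, index, core, peer, front, edge, relay]
Visit hub; enqueue shard → queue [gate, index, core, peer, front, edge, relay, shard]
Visit gate → queue [index, core, peer, front, edge, relay, shard]
Visit index; enqueue ledger → queue [core, peer, front, edge, relay, shard, ledger]
Visit core → queue [peer, front, edge, relay, shard, ledger]
Visit peer → queue [front, edge, relay, shard, ledger]
Visit front → queue [edge, relay, shard, ledger]
Visit edge → queue [relay, shard, ledger]
Visit relay → queue [shard, ledger]
Visit shard → queue [ledger]
Visit ledger → queue []

mesh → broker → sink → leaf → back → queue → router → hub → gate → index → core → peer → front → edge → relay → shard → ledger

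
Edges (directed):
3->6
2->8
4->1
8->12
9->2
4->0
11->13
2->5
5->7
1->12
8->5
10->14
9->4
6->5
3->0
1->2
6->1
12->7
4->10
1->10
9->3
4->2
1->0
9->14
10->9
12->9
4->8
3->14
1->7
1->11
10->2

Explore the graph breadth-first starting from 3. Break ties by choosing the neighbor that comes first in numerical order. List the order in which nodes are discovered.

Visit 3; enqueue 0, 6, 14 → queue [0, 6, 14]
Visit 0 → queue [6, 14]
Visit 6; enqueue 1, 5 → queue [14, 1, 5]
Visit 14 → queue [1, 5]
Visit 1; enqueue 2, 7, 10, 11, 12 → queue [5, 2, 7, 10, 11, 12]
Visit 5 → queue [2, 7, 10, 11, 12]
Visit 2; enqueue 8 → queue [7, 10, 11, 12, 8]
Visit 7 → queue [10, 11, 12, 8]
Visit 10; enqueue 9 → queue [11, 12, 8, 9]
Visit 11; enqueue 13 → queue [12, 8, 9, 13]
Visit 12 → queue [8, 9, 13]
Visit 8 → queue [9, 13]
Visit 9; enqueue 4 → queue [13, 4]
Visit 13 → queue [4]
Visit 4 → queue []

3, 0, 6, 14, 1, 5, 2, 7, 10, 11, 12, 8, 9, 13, 4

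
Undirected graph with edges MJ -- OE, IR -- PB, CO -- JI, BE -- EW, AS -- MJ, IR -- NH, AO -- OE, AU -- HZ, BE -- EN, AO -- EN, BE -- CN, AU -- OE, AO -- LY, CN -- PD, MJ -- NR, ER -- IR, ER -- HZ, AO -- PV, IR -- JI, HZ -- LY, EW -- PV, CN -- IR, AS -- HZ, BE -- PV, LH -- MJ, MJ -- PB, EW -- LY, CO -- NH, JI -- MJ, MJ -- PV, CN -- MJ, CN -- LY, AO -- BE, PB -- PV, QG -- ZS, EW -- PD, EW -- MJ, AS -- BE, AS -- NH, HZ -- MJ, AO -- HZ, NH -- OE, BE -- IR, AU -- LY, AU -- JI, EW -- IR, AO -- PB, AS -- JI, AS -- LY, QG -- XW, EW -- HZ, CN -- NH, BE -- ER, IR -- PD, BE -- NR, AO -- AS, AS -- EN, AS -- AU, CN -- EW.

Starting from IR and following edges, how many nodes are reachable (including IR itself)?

21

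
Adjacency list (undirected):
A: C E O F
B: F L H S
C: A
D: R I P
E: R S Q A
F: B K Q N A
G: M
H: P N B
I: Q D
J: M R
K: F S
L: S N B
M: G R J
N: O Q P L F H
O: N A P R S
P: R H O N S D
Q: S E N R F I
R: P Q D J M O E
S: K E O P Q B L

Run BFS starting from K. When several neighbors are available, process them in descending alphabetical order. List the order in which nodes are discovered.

K → S → F → Q → P → O → L → E → B → N → A → R → I → H → D → C → M → J → G

Visit K; enqueue S, F → queue [S, F]
Visit S; enqueue Q, P, O, L, E, B → queue [F, Q, P, O, L, E, B]
Visit F; enqueue N, A → queue [Q, P, O, L, E, B, N, A]
Visit Q; enqueue R, I → queue [P, O, L, E, B, N, A, R, I]
Visit P; enqueue H, D → queue [O, L, E, B, N, A, R, I, H, D]
Visit O → queue [L, E, B, N, A, R, I, H, D]
Visit L → queue [E, B, N, A, R, I, H, D]
Visit E → queue [B, N, A, R, I, H, D]
Visit B → queue [N, A, R, I, H, D]
Visit N → queue [A, R, I, H, D]
Visit A; enqueue C → queue [R, I, H, D, C]
Visit R; enqueue M, J → queue [I, H, D, C, M, J]
Visit I → queue [H, D, C, M, J]
Visit H → queue [D, C, M, J]
Visit D → queue [C, M, J]
Visit C → queue [M, J]
Visit M; enqueue G → queue [J, G]
Visit J → queue [G]
Visit G → queue []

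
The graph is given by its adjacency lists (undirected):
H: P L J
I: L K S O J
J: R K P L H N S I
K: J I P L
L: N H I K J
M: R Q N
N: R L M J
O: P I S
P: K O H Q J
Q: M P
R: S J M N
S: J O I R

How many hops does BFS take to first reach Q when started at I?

3

Level 0: I
Level 1: J, K, L, O, S
Level 2: H, N, P, R
Level 3: M, Q
Q first appears at level 3.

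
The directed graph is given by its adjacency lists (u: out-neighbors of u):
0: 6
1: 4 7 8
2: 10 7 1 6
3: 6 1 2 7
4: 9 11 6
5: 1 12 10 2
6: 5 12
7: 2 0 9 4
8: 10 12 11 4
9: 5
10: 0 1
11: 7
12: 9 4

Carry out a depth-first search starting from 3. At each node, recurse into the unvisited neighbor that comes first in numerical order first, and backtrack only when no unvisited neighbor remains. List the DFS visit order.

3, 1, 4, 6, 5, 2, 7, 0, 9, 10, 12, 11, 8

Visit 3
3 → 1
1 → 4
4 → 6
6 → 5
5 → 2
2 → 7
7 → 0
7 → 9
2 → 10
5 → 12
4 → 11
1 → 8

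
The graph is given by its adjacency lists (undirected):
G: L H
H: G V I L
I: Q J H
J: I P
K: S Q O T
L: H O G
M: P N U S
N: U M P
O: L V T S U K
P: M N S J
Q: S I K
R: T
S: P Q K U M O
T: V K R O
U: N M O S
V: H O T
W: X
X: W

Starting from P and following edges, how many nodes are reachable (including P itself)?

16

BFS from P visits: P, M, N, S, J, U, Q, K, O, I, T, L, V, H, R, G
Reachable nodes: 16 of 18 total.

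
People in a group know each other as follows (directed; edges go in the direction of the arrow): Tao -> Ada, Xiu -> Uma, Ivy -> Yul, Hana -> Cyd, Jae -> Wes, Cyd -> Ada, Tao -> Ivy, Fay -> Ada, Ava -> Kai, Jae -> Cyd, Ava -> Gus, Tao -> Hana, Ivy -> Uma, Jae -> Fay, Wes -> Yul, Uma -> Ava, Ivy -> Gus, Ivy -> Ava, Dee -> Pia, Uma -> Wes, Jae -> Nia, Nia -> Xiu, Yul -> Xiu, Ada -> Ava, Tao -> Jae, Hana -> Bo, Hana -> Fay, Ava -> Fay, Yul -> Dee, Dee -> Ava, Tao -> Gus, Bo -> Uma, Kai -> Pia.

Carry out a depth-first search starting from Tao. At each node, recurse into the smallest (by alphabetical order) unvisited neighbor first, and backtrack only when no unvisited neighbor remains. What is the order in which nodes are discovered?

Visit Tao
Tao → Ada
Ada → Ava
Ava → Fay
Ava → Gus
Ava → Kai
Kai → Pia
Tao → Hana
Hana → Bo
Bo → Uma
Uma → Wes
Wes → Yul
Yul → Dee
Yul → Xiu
Hana → Cyd
Tao → Ivy
Tao → Jae
Jae → Nia

Tao, Ada, Ava, Fay, Gus, Kai, Pia, Hana, Bo, Uma, Wes, Yul, Dee, Xiu, Cyd, Ivy, Jae, Nia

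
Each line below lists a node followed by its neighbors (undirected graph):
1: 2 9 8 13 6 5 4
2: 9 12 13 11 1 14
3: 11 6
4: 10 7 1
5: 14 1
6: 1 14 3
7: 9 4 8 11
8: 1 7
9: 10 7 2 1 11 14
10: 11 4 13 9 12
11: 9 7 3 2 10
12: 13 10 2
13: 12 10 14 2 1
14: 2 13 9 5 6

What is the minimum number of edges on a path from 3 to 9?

Level 0: 3
Level 1: 6, 11
Level 2: 1, 2, 7, 9, 10, 14
Level 3: 4, 5, 8, 12, 13
9 first appears at level 2.

2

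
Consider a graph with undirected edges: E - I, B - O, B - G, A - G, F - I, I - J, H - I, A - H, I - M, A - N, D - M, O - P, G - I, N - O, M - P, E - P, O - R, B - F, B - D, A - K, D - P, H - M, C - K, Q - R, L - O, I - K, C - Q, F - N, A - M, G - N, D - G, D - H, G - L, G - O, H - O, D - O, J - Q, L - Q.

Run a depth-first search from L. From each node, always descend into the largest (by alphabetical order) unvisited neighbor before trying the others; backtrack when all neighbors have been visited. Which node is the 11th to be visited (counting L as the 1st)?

Visit L
L → Q
Q → R
R → O
O → P
P → M
M → I
I → K
K → C
K → A
A → N
N → G
G → D
D → H
D → B
B → F
I → J
I → E

Visit order: L, Q, R, O, P, M, I, K, C, A, N, G, D, H, B, F, J, E

N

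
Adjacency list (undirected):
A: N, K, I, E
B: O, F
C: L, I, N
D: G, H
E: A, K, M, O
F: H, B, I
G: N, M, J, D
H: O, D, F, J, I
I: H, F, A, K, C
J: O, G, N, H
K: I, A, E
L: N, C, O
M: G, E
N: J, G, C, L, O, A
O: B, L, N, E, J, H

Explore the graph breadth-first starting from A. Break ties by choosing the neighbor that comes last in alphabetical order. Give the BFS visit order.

Visit A; enqueue N, K, I, E → queue [N, K, I, E]
Visit N; enqueue O, L, J, G, C → queue [K, I, E, O, L, J, G, C]
Visit K → queue [I, E, O, L, J, G, C]
Visit I; enqueue H, F → queue [E, O, L, J, G, C, H, F]
Visit E; enqueue M → queue [O, L, J, G, C, H, F, M]
Visit O; enqueue B → queue [L, J, G, C, H, F, M, B]
Visit L → queue [J, G, C, H, F, M, B]
Visit J → queue [G, C, H, F, M, B]
Visit G; enqueue D → queue [C, H, F, M, B, D]
Visit C → queue [H, F, M, B, D]
Visit H → queue [F, M, B, D]
Visit F → queue [M, B, D]
Visit M → queue [B, D]
Visit B → queue [D]
Visit D → queue []

A, N, K, I, E, O, L, J, G, C, H, F, M, B, D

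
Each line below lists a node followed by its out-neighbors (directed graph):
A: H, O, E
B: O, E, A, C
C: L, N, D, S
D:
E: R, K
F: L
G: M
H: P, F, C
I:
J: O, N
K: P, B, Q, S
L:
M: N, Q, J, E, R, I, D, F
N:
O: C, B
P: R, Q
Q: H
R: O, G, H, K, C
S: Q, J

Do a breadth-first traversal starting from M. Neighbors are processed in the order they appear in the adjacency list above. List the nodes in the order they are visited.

Visit M; enqueue N, Q, J, E, R, I, D, F → queue [N, Q, J, E, R, I, D, F]
Visit N → queue [Q, J, E, R, I, D, F]
Visit Q; enqueue H → queue [J, E, R, I, D, F, H]
Visit J; enqueue O → queue [E, R, I, D, F, H, O]
Visit E; enqueue K → queue [R, I, D, F, H, O, K]
Visit R; enqueue G, C → queue [I, D, F, H, O, K, G, C]
Visit I → queue [D, F, H, O, K, G, C]
Visit D → queue [F, H, O, K, G, C]
Visit F; enqueue L → queue [H, O, K, G, C, L]
Visit H; enqueue P → queue [O, K, G, C, L, P]
Visit O; enqueue B → queue [K, G, C, L, P, B]
Visit K; enqueue S → queue [G, C, L, P, B, S]
Visit G → queue [C, L, P, B, S]
Visit C → queue [L, P, B, S]
Visit L → queue [P, B, S]
Visit P → queue [B, S]
Visit B; enqueue A → queue [S, A]
Visit S → queue [A]
Visit A → queue []

M → N → Q → J → E → R → I → D → F → H → O → K → G → C → L → P → B → S → A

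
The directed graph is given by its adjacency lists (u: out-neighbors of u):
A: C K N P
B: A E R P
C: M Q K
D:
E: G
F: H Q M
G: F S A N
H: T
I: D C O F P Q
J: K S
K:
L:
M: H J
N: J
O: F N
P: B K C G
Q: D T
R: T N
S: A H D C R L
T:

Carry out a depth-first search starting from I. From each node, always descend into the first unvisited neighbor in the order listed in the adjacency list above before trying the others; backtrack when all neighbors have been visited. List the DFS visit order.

I, D, C, M, H, T, J, K, S, A, N, P, B, E, G, F, Q, R, L, O

Visit I
I → D
I → C
C → M
M → H
H → T
M → J
J → K
J → S
S → A
A → N
A → P
P → B
B → E
E → G
G → F
F → Q
B → R
S → L
I → O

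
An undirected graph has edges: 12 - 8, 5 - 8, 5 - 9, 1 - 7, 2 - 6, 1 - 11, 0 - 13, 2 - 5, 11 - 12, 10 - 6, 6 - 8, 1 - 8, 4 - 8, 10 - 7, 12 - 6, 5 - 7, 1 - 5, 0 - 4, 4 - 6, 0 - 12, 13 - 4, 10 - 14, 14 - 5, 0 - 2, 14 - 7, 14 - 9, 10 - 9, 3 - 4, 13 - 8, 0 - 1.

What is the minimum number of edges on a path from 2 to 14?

2

Level 0: 2
Level 1: 0, 5, 6
Level 2: 1, 4, 7, 8, 9, 10, 12, 13, 14
Level 3: 3, 11
14 first appears at level 2.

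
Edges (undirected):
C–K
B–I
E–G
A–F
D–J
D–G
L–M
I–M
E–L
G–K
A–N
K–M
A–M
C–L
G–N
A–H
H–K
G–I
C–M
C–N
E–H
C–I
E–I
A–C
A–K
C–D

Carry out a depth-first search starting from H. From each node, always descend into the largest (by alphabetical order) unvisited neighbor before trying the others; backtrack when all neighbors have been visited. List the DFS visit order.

Visit H
H → K
K → M
M → L
L → E
E → I
I → G
G → N
N → C
C → D
D → J
C → A
A → F
I → B

H K M L E I G N C D J A F B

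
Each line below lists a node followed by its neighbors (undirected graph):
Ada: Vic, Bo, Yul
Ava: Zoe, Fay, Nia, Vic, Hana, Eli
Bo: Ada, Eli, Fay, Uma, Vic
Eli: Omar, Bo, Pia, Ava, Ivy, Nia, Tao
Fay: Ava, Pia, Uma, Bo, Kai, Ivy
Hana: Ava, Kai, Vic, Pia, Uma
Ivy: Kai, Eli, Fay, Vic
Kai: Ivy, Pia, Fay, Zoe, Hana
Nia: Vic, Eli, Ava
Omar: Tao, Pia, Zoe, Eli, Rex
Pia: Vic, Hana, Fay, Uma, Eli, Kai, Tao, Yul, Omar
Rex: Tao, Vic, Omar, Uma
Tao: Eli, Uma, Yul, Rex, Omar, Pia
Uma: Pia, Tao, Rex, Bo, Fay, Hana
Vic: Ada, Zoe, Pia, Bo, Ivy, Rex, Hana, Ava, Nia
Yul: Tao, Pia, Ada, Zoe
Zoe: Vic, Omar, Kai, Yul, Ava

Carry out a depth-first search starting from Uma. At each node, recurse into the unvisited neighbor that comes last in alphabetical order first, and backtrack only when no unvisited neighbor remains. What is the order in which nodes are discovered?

Visit Uma
Uma → Tao
Tao → Yul
Yul → Zoe
Zoe → Vic
Vic → Rex
Rex → Omar
Omar → Pia
Pia → Kai
Kai → Ivy
Ivy → Fay
Fay → Bo
Bo → Eli
Eli → Nia
Nia → Ava
Ava → Hana
Bo → Ada

Uma Tao Yul Zoe Vic Rex Omar Pia Kai Ivy Fay Bo Eli Nia Ava Hana Ada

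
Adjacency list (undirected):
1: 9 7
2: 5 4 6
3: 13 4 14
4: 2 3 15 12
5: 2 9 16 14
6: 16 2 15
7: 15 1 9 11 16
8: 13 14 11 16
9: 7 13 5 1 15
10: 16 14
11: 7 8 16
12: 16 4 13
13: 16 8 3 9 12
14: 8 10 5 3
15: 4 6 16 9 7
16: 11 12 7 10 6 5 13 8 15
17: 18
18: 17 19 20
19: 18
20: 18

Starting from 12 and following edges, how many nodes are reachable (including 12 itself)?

BFS from 12 visits: 12, 4, 13, 16, 2, 3, 15, 8, 9, 5, 6, 7, 10, 11, 14, 1
Reachable nodes: 16 of 20 total.

16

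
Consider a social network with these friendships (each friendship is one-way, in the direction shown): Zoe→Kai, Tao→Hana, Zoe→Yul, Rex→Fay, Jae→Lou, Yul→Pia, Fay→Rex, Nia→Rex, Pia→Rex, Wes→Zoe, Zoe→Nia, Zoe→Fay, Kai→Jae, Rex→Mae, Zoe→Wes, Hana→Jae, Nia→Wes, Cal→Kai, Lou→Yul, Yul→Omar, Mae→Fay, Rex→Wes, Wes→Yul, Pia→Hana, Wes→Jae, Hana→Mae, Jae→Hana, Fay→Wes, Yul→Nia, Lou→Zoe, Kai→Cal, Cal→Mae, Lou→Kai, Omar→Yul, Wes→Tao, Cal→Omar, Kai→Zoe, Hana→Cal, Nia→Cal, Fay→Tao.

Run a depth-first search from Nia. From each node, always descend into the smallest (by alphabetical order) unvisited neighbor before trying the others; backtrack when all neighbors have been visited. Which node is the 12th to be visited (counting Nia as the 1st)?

Visit Nia
Nia → Cal
Cal → Kai
Kai → Jae
Jae → Hana
Hana → Mae
Mae → Fay
Fay → Rex
Rex → Wes
Wes → Tao
Wes → Yul
Yul → Omar
Yul → Pia
Wes → Zoe
Jae → Lou

Visit order: Nia, Cal, Kai, Jae, Hana, Mae, Fay, Rex, Wes, Tao, Yul, Omar, Pia, Zoe, Lou

Omar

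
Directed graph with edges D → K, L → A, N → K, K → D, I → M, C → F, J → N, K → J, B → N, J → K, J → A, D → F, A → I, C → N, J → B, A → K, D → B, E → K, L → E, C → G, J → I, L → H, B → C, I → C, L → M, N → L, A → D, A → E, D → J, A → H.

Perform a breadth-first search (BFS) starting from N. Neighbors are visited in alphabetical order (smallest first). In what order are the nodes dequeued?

Visit N; enqueue K, L → queue [K, L]
Visit K; enqueue D, J → queue [L, D, J]
Visit L; enqueue A, E, H, M → queue [D, J, A, E, H, M]
Visit D; enqueue B, F → queue [J, A, E, H, M, B, F]
Visit J; enqueue I → queue [A, E, H, M, B, F, I]
Visit A → queue [E, H, M, B, F, I]
Visit E → queue [H, M, B, F, I]
Visit H → queue [M, B, F, I]
Visit M → queue [B, F, I]
Visit B; enqueue C → queue [F, I, C]
Visit F → queue [I, C]
Visit I → queue [C]
Visit C; enqueue G → queue [G]
Visit G → queue []

N -> K -> L -> D -> J -> A -> E -> H -> M -> B -> F -> I -> C -> G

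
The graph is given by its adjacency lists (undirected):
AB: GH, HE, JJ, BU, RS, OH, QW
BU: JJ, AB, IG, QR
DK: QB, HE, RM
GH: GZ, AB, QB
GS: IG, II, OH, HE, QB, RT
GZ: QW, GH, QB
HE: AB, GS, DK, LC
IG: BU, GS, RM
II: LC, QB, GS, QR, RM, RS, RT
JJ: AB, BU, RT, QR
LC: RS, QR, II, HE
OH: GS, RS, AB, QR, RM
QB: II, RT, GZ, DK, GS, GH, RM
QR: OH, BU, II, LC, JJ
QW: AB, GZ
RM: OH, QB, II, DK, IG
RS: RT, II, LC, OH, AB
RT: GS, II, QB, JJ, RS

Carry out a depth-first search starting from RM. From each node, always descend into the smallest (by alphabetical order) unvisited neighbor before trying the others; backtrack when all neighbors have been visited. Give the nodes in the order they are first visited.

RM → DK → HE → AB → BU → IG → GS → II → LC → QR → JJ → RT → QB → GH → GZ → QW → RS → OH

Visit RM
RM → DK
DK → HE
HE → AB
AB → BU
BU → IG
IG → GS
GS → II
II → LC
LC → QR
QR → JJ
JJ → RT
RT → QB
QB → GH
GH → GZ
GZ → QW
RT → RS
RS → OH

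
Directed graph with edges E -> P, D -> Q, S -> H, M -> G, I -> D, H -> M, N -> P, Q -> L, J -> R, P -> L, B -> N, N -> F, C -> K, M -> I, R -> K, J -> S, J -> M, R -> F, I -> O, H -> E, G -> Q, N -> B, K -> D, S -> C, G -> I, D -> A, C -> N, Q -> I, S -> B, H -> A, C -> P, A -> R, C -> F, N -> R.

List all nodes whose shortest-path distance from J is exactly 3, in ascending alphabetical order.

A, D, E, N, O, P, Q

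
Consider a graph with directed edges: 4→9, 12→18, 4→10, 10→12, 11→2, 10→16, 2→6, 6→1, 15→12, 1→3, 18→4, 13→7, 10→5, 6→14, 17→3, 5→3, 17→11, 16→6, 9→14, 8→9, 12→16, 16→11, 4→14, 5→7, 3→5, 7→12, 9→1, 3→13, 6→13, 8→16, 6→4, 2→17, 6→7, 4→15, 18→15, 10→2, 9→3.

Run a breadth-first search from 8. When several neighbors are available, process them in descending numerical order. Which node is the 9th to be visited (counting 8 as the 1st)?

Visit 8; enqueue 16, 9 → queue [16, 9]
Visit 16; enqueue 11, 6 → queue [9, 11, 6]
Visit 9; enqueue 14, 3, 1 → queue [11, 6, 14, 3, 1]
Visit 11; enqueue 2 → queue [6, 14, 3, 1, 2]
Visit 6; enqueue 13, 7, 4 → queue [14, 3, 1, 2, 13, 7, 4]
Visit 14 → queue [3, 1, 2, 13, 7, 4]
Visit 3; enqueue 5 → queue [1, 2, 13, 7, 4, 5]
Visit 1 → queue [2, 13, 7, 4, 5]
Visit 2; enqueue 17 → queue [13, 7, 4, 5, 17]
Visit 13 → queue [7, 4, 5, 17]
Visit 7; enqueue 12 → queue [4, 5, 17, 12]
Visit 4; enqueue 15, 10 → queue [5, 17, 12, 15, 10]
Visit 5 → queue [17, 12, 15, 10]
Visit 17 → queue [12, 15, 10]
Visit 12; enqueue 18 → queue [15, 10, 18]
Visit 15 → queue [10, 18]
Visit 10 → queue [18]
Visit 18 → queue []

Visit order: 8, 16, 9, 11, 6, 14, 3, 1, 2, 13, 7, 4, 5, 17, 12, 15, 10, 18

2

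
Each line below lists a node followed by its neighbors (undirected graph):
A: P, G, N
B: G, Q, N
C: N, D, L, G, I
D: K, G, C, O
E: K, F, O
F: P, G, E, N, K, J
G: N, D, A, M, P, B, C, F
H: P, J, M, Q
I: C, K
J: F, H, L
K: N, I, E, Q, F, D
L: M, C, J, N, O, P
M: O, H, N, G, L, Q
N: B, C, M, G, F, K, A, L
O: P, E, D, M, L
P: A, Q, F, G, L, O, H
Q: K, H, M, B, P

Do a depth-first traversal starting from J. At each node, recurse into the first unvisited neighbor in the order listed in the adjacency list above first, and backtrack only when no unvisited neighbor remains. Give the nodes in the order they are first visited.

Visit J
J → F
F → P
P → A
A → G
G → N
N → B
B → Q
Q → K
K → I
I → C
C → D
D → O
O → E
O → M
M → H
M → L

J → F → P → A → G → N → B → Q → K → I → C → D → O → E → M → H → L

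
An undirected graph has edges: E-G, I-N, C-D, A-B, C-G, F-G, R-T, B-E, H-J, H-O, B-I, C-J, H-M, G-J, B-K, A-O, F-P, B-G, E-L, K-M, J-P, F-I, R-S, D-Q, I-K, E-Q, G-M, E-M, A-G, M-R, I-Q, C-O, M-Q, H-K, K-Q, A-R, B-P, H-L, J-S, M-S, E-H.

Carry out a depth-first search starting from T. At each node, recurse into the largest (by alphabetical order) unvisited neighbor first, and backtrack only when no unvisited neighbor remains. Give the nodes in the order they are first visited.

Visit T
T → R
R → S
S → M
M → Q
Q → K
K → I
I → N
I → F
F → P
P → J
J → H
H → O
O → C
C → G
G → E
E → L
E → B
B → A
C → D

T R S M Q K I N F P J H O C G E L B A D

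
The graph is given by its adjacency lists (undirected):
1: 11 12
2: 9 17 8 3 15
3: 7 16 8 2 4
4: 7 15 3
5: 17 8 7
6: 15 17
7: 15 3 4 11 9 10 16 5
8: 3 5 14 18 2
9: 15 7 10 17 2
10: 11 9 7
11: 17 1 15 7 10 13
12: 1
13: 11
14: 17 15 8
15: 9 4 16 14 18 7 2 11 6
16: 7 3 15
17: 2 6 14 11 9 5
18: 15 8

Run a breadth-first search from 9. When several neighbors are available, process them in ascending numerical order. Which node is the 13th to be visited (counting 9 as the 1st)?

6

Visit 9; enqueue 2, 7, 10, 15, 17 → queue [2, 7, 10, 15, 17]
Visit 2; enqueue 3, 8 → queue [7, 10, 15, 17, 3, 8]
Visit 7; enqueue 4, 5, 11, 16 → queue [10, 15, 17, 3, 8, 4, 5, 11, 16]
Visit 10 → queue [15, 17, 3, 8, 4, 5, 11, 16]
Visit 15; enqueue 6, 14, 18 → queue [17, 3, 8, 4, 5, 11, 16, 6, 14, 18]
Visit 17 → queue [3, 8, 4, 5, 11, 16, 6, 14, 18]
Visit 3 → queue [8, 4, 5, 11, 16, 6, 14, 18]
Visit 8 → queue [4, 5, 11, 16, 6, 14, 18]
Visit 4 → queue [5, 11, 16, 6, 14, 18]
Visit 5 → queue [11, 16, 6, 14, 18]
Visit 11; enqueue 1, 13 → queue [16, 6, 14, 18, 1, 13]
Visit 16 → queue [6, 14, 18, 1, 13]
Visit 6 → queue [14, 18, 1, 13]
Visit 14 → queue [18, 1, 13]
Visit 18 → queue [1, 13]
Visit 1; enqueue 12 → queue [13, 12]
Visit 13 → queue [12]
Visit 12 → queue []

Visit order: 9, 2, 7, 10, 15, 17, 3, 8, 4, 5, 11, 16, 6, 14, 18, 1, 13, 12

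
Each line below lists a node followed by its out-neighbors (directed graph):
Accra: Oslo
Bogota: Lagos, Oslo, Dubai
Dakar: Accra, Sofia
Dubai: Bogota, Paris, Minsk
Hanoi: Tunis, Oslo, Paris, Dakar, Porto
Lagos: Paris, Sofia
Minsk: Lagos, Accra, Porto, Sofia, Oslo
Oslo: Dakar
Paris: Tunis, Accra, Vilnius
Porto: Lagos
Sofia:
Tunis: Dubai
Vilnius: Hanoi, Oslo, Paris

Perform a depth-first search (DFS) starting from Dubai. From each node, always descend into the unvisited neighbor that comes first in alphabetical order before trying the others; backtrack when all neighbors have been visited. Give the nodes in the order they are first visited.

Dubai, Bogota, Lagos, Paris, Accra, Oslo, Dakar, Sofia, Tunis, Vilnius, Hanoi, Porto, Minsk

Visit Dubai
Dubai → Bogota
Bogota → Lagos
Lagos → Paris
Paris → Accra
Accra → Oslo
Oslo → Dakar
Dakar → Sofia
Paris → Tunis
Paris → Vilnius
Vilnius → Hanoi
Hanoi → Porto
Dubai → Minsk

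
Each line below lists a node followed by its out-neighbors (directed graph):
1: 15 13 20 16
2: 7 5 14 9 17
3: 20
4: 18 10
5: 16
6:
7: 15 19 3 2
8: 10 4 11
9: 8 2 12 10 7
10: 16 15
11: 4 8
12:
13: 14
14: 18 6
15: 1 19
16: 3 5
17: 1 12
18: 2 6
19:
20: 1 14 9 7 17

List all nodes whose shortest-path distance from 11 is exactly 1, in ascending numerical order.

4, 8

Level 0: 11
Level 1: 4, 8
Level 2: 10, 18
Level 3: 2, 6, 15, 16
Level 4: 1, 3, 5, 7, 9, 14, 17, 19
Level 5: 12, 13, 20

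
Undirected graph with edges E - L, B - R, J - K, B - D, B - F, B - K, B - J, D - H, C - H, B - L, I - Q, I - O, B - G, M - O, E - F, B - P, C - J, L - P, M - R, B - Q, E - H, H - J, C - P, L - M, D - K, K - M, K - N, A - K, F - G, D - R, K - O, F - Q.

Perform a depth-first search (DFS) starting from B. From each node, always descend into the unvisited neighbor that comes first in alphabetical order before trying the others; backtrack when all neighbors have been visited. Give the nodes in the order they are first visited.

Visit B
B → D
D → H
H → C
C → J
J → K
K → A
K → M
M → L
L → E
E → F
F → G
F → Q
Q → I
I → O
L → P
M → R
K → N

B, D, H, C, J, K, A, M, L, E, F, G, Q, I, O, P, R, N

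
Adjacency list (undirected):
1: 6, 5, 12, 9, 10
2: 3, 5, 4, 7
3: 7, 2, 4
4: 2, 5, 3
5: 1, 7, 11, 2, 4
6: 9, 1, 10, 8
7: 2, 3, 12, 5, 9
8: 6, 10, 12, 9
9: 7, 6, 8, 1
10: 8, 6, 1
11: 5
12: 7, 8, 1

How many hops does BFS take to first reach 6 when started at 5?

2

Level 0: 5
Level 1: 1, 2, 4, 7, 11
Level 2: 3, 6, 9, 10, 12
Level 3: 8
6 first appears at level 2.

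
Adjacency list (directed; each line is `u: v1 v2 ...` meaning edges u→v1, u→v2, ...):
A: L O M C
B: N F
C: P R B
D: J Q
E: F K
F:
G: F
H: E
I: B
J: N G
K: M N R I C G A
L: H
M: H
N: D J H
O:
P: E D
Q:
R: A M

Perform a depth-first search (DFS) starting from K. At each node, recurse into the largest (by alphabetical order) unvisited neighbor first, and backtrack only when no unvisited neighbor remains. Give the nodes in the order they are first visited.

K -> R -> M -> H -> E -> F -> A -> O -> L -> C -> P -> D -> Q -> J -> N -> G -> B -> I

Visit K
K → R
R → M
M → H
H → E
E → F
R → A
A → O
A → L
A → C
C → P
P → D
D → Q
D → J
J → N
J → G
C → B
K → I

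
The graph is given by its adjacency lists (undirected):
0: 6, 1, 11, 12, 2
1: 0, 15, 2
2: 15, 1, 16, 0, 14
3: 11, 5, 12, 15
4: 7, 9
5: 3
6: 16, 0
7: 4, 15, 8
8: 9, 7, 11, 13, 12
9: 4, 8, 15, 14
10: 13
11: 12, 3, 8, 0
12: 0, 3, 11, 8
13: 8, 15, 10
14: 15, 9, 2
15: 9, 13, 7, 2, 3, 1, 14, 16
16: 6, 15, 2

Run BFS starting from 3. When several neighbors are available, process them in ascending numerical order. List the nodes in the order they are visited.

Visit 3; enqueue 5, 11, 12, 15 → queue [5, 11, 12, 15]
Visit 5 → queue [11, 12, 15]
Visit 11; enqueue 0, 8 → queue [12, 15, 0, 8]
Visit 12 → queue [15, 0, 8]
Visit 15; enqueue 1, 2, 7, 9, 13, 14, 16 → queue [0, 8, 1, 2, 7, 9, 13, 14, 16]
Visit 0; enqueue 6 → queue [8, 1, 2, 7, 9, 13, 14, 16, 6]
Visit 8 → queue [1, 2, 7, 9, 13, 14, 16, 6]
Visit 1 → queue [2, 7, 9, 13, 14, 16, 6]
Visit 2 → queue [7, 9, 13, 14, 16, 6]
Visit 7; enqueue 4 → queue [9, 13, 14, 16, 6, 4]
Visit 9 → queue [13, 14, 16, 6, 4]
Visit 13; enqueue 10 → queue [14, 16, 6, 4, 10]
Visit 14 → queue [16, 6, 4, 10]
Visit 16 → queue [6, 4, 10]
Visit 6 → queue [4, 10]
Visit 4 → queue [10]
Visit 10 → queue []

3 -> 5 -> 11 -> 12 -> 15 -> 0 -> 8 -> 1 -> 2 -> 7 -> 9 -> 13 -> 14 -> 16 -> 6 -> 4 -> 10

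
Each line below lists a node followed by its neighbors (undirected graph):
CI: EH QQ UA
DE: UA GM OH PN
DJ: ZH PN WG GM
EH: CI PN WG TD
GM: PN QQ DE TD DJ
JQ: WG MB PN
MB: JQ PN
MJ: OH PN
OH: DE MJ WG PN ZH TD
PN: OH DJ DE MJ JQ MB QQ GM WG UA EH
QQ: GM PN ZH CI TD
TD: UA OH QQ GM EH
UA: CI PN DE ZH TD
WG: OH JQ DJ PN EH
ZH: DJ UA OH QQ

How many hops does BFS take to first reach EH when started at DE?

2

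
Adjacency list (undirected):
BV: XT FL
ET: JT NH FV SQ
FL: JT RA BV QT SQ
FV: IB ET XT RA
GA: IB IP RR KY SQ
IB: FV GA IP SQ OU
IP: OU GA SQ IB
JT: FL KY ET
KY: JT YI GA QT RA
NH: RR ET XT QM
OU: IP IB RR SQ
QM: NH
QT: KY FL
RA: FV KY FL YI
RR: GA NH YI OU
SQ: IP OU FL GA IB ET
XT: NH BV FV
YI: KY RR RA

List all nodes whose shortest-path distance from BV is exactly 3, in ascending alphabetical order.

Level 0: BV
Level 1: FL, XT
Level 2: FV, JT, NH, QT, RA, SQ
Level 3: ET, GA, IB, IP, KY, OU, QM, RR, YI

ET, GA, IB, IP, KY, OU, QM, RR, YI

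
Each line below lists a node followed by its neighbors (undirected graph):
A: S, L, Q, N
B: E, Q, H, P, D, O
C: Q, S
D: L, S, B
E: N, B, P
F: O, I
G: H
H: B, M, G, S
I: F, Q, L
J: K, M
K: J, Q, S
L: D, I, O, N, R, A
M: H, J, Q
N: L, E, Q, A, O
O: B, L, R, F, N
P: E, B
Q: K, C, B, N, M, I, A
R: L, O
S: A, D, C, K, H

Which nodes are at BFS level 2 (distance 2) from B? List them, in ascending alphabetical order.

A, C, F, G, I, K, L, M, N, R, S

Level 0: B
Level 1: D, E, H, O, P, Q
Level 2: A, C, F, G, I, K, L, M, N, R, S
Level 3: J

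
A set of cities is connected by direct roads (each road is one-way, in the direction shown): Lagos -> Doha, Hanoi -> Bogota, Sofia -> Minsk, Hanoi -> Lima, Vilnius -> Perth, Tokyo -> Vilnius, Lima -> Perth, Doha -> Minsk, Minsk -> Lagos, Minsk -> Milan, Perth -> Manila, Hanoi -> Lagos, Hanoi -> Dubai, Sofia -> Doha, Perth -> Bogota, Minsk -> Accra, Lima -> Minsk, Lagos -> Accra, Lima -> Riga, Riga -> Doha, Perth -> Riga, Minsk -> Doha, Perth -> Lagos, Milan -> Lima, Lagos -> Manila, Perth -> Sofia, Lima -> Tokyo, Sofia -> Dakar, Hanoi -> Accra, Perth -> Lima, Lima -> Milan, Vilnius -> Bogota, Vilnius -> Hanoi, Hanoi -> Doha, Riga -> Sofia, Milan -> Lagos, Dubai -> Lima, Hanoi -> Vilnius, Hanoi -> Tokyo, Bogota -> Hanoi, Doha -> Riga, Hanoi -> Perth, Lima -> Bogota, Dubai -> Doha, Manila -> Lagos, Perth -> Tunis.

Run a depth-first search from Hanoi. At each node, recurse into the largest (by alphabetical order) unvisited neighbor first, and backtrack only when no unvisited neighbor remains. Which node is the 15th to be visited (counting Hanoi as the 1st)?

Visit Hanoi
Hanoi → Vilnius
Vilnius → Perth
Perth → Tunis
Perth → Sofia
Sofia → Minsk
Minsk → Milan
Milan → Lima
Lima → Tokyo
Lima → Riga
Riga → Doha
Lima → Bogota
Milan → Lagos
Lagos → Manila
Lagos → Accra
Sofia → Dakar
Hanoi → Dubai

Visit order: Hanoi, Vilnius, Perth, Tunis, Sofia, Minsk, Milan, Lima, Tokyo, Riga, Doha, Bogota, Lagos, Manila, Accra, Dakar, Dubai

Accra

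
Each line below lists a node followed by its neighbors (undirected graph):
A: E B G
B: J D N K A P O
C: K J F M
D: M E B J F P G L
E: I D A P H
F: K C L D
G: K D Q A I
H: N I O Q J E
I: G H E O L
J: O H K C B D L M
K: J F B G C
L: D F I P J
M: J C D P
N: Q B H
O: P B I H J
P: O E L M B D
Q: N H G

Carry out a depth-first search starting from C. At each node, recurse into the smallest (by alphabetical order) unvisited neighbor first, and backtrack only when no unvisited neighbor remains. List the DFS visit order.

C, F, D, B, A, E, H, I, G, K, J, L, P, M, O, Q, N

Visit C
C → F
F → D
D → B
B → A
A → E
E → H
H → I
I → G
G → K
K → J
J → L
L → P
P → M
P → O
G → Q
Q → N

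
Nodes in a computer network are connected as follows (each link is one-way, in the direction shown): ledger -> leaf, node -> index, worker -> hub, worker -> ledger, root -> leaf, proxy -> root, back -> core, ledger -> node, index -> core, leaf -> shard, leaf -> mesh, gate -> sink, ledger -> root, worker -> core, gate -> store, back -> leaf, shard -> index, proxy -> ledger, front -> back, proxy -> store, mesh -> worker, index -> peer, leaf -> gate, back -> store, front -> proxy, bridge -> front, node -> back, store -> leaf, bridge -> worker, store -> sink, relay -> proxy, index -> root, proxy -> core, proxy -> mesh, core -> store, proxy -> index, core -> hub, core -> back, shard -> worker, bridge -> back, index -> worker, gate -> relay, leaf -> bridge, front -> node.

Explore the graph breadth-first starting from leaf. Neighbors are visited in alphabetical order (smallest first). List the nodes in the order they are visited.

leaf bridge gate mesh shard back front worker relay sink store index core node proxy hub ledger peer root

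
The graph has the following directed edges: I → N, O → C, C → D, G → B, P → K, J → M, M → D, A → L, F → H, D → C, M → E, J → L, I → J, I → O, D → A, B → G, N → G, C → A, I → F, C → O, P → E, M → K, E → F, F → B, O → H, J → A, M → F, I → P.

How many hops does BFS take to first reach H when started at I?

2

Level 0: I
Level 1: F, J, N, O, P
Level 2: A, B, C, E, G, H, K, L, M
Level 3: D
H first appears at level 2.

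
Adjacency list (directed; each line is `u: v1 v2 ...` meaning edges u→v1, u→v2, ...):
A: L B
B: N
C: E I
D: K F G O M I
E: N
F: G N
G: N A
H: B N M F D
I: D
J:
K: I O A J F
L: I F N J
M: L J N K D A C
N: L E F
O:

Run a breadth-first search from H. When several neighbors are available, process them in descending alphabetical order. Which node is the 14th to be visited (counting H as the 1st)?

O

Visit H; enqueue N, M, F, D, B → queue [N, M, F, D, B]
Visit N; enqueue L, E → queue [M, F, D, B, L, E]
Visit M; enqueue K, J, C, A → queue [F, D, B, L, E, K, J, C, A]
Visit F; enqueue G → queue [D, B, L, E, K, J, C, A, G]
Visit D; enqueue O, I → queue [B, L, E, K, J, C, A, G, O, I]
Visit B → queue [L, E, K, J, C, A, G, O, I]
Visit L → queue [E, K, J, C, A, G, O, I]
Visit E → queue [K, J, C, A, G, O, I]
Visit K → queue [J, C, A, G, O, I]
Visit J → queue [C, A, G, O, I]
Visit C → queue [A, G, O, I]
Visit A → queue [G, O, I]
Visit G → queue [O, I]
Visit O → queue [I]
Visit I → queue []

Visit order: H, N, M, F, D, B, L, E, K, J, C, A, G, O, I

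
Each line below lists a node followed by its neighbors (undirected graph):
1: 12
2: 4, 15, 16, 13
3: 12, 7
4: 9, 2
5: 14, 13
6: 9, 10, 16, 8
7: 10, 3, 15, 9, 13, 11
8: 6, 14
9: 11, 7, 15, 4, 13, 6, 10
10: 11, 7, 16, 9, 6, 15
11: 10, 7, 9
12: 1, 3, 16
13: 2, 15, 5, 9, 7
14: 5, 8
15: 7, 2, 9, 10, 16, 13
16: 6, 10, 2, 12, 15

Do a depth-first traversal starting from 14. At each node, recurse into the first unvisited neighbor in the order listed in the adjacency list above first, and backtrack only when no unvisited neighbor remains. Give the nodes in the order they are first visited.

Visit 14
14 → 5
5 → 13
13 → 2
2 → 4
4 → 9
9 → 11
11 → 10
10 → 7
7 → 3
3 → 12
12 → 1
12 → 16
16 → 6
6 → 8
16 → 15

14 5 13 2 4 9 11 10 7 3 12 1 16 6 8 15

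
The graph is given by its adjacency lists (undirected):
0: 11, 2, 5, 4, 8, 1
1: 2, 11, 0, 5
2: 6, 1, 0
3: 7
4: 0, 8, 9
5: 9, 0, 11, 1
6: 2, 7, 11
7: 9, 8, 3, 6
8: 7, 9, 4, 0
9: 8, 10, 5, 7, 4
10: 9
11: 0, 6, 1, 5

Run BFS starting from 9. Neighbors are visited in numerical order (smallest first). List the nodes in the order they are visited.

Visit 9; enqueue 4, 5, 7, 8, 10 → queue [4, 5, 7, 8, 10]
Visit 4; enqueue 0 → queue [5, 7, 8, 10, 0]
Visit 5; enqueue 1, 11 → queue [7, 8, 10, 0, 1, 11]
Visit 7; enqueue 3, 6 → queue [8, 10, 0, 1, 11, 3, 6]
Visit 8 → queue [10, 0, 1, 11, 3, 6]
Visit 10 → queue [0, 1, 11, 3, 6]
Visit 0; enqueue 2 → queue [1, 11, 3, 6, 2]
Visit 1 → queue [11, 3, 6, 2]
Visit 11 → queue [3, 6, 2]
Visit 3 → queue [6, 2]
Visit 6 → queue [2]
Visit 2 → queue []

9 -> 4 -> 5 -> 7 -> 8 -> 10 -> 0 -> 1 -> 11 -> 3 -> 6 -> 2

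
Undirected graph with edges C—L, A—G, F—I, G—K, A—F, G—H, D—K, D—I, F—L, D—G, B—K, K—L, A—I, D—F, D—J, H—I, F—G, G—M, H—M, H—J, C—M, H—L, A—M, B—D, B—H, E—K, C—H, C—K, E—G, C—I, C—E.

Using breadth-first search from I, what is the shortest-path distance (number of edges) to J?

2

Level 0: I
Level 1: A, C, D, F, H
Level 2: B, E, G, J, K, L, M
J first appears at level 2.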